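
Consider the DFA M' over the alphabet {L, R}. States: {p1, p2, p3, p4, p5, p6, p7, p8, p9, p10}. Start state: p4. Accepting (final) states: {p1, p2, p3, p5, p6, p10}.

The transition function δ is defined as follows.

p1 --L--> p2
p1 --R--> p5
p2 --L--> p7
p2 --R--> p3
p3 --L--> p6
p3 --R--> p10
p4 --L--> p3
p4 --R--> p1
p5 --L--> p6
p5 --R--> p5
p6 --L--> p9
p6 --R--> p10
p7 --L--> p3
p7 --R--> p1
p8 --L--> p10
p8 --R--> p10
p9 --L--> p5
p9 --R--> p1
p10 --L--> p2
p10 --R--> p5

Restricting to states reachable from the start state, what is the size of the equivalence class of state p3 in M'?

4

States {p8} cannot be reached from the start state, so discard them.
Start with accepting vs non-accepting: {p1,p2,p3,p5,p6,p10} | {p4,p7,p9}.
Refine {p1,p2,p3,p5,p6,p10} on symbol L: members go to different blocks, giving {p1,p3,p5,p10} and {p2,p6}.
No further refinement is possible. Final partition (3 blocks): {p1,p3,p5,p10} | {p4,p7,p9} | {p2,p6}.
State p3 belongs to the block {p1,p3,p5,p10}, which has 4 states.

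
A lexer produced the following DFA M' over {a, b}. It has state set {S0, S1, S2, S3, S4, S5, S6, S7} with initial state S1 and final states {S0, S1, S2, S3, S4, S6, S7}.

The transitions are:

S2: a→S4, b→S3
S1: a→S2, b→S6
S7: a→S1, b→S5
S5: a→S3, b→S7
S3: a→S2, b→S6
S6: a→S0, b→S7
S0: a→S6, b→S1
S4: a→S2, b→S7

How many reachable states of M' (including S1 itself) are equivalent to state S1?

2

Every state is reachable, so we keep all 8.
Start with accepting vs non-accepting: {S0,S1,S2,S3,S4,S6,S7} | {S5}.
Refine {S0,S1,S2,S3,S4,S6,S7} on symbol b: members go to different blocks, giving {S0,S1,S2,S3,S4,S6} and {S7}.
Split {S0,S1,S2,S3,S4,S6} by δ(·,b) → {S0,S1,S2,S3} and {S4,S6}.
On input a, block {S0,S1,S2,S3} splits into {S0,S2} and {S1,S3}.
Stable partition: {S0,S2} | {S5} | {S7} | {S4,S6} | {S1,S3} — 5 equivalence classes.
State S1 belongs to the block {S1,S3}, which has 2 states.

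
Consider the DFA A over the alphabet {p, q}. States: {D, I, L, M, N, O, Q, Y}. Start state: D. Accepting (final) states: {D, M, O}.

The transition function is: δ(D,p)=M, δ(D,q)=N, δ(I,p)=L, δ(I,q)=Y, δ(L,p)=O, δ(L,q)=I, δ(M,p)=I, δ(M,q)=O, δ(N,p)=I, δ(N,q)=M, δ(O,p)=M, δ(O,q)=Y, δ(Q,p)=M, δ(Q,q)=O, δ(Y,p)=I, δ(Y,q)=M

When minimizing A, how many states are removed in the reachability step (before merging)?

1

BFS from D reaches {D, I, L, M, N, O, Y}; the 1 state(s) Q are never visited.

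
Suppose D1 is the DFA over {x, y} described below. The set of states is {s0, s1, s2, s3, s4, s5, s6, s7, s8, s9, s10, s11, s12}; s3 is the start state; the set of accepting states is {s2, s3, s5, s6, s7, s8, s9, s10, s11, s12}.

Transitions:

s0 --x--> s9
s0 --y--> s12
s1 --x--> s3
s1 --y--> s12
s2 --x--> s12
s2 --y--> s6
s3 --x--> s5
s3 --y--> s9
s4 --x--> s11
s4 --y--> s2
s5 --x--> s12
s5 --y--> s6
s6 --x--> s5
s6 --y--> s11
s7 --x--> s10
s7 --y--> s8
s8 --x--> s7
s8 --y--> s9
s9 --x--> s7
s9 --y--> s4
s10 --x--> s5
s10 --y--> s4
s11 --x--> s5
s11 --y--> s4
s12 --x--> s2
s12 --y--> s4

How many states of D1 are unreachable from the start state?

Starting at s3 and following transitions, the reachable set is {s2, s3, s4, s5, s6, s7, s8, s9, s10, s11, s12}. That leaves s0, s1 unreachable — 2 in total.

2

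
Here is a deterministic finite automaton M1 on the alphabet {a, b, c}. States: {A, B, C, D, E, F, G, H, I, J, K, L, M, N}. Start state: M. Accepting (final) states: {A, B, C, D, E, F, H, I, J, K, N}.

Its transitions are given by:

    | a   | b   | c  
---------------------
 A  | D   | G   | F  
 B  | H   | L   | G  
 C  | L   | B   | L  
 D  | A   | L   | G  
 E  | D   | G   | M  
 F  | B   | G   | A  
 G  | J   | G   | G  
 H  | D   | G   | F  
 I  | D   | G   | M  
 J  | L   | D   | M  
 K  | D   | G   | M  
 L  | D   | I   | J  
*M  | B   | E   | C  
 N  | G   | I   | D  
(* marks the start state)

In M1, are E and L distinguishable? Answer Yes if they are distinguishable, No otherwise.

First remove the unreachable states {K,N}; 12 states remain.
P0 = {A,B,C,D,E,F,H,I,J} | {G,L,M}.
Refine {A,B,C,D,E,F,H,I,J} on symbol a: members go to different blocks, giving {A,B,D,E,F,H,I} and {C,J}.
Split {A,B,D,E,F,H,I} by δ(·,c) → {B,D,E,I} and {A,F,H}.
Refine {B,D,E,I} on symbol a: members go to different blocks, giving {B,D} and {E,I}.
On input a, block {G,L,M} splits into {L,M} and {G}.
The partition is now stable with 6 blocks: {B,D} | {L,M} | {C,J} | {A,F,H} | {E,I} | {G}.
E and L end up in different blocks, so they are distinguishable. For instance, the string 'ε' is accepted from only E.

Yes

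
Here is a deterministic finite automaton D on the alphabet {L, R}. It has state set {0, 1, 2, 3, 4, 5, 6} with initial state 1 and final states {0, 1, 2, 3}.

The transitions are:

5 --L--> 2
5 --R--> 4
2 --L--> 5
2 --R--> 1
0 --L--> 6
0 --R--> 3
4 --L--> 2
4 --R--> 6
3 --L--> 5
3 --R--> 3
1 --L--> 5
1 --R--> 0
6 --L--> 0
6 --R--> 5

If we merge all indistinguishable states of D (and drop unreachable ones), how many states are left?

P0 = {0,1,2,3} | {4,5,6}.
No further refinement is possible. Final partition (2 blocks): {0,1,2,3} | {4,5,6}.

2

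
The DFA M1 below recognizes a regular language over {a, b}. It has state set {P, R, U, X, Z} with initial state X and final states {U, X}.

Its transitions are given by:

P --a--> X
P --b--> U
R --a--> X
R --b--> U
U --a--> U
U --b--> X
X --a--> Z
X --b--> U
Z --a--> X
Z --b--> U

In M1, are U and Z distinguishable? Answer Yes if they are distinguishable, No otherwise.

Reachable states from the start: {U,X,Z}. Unreachable: {P,R} — drop them.
Initial partition by acceptance: {U,X} | {Z}.
Split {U,X} by δ(·,a) → {U} and {X}.
The partition is now stable with 3 blocks: {U} | {Z} | {X}.
U and Z end up in different blocks, so they are distinguishable. For instance, the string 'ε' is accepted from only U.

Yes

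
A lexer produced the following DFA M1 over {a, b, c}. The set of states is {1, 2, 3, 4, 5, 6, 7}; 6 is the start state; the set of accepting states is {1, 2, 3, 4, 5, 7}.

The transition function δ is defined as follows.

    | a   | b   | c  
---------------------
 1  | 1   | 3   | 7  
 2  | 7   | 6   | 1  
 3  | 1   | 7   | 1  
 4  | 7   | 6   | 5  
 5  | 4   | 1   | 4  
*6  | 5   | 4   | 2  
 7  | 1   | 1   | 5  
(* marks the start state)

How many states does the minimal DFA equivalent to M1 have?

7

All states are reachable from the start state.
Initial partition by acceptance: {1,2,3,4,5,7} | {6}.
On input b, block {1,2,3,4,5,7} splits into {1,3,5,7} and {2,4}.
Refine {1,3,5,7} on symbol a: members go to different blocks, giving {1,3,7} and {5}.
On input c, block {1,3,7} splits into {1,3} and {7}.
On input b, block {1,3} splits into {1} and {3}.
On input c, block {2,4} splits into {2} and {4}.
Stable partition: {1} | {6} | {2} | {5} | {7} | {3} | {4} — 7 equivalence classes.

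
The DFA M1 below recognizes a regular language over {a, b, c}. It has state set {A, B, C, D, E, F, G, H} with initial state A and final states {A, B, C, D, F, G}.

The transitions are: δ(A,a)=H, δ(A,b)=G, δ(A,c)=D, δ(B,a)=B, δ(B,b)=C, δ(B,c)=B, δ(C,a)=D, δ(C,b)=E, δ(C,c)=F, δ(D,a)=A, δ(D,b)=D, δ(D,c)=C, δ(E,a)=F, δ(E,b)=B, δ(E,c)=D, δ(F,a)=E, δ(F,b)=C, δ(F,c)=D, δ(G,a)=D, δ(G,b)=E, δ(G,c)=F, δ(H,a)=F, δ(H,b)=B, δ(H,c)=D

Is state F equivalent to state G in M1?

No

All states are reachable from the start state.
P0 = {A,B,C,D,F,G} | {E,H}.
On input a, block {A,B,C,D,F,G} splits into {B,C,D,G} and {A,F}.
Refine {B,C,D,G} on symbol a: members go to different blocks, giving {B,C,G} and {D}.
Split {B,C,G} by δ(·,a) → {C,G} and {B}.
The partition is now stable with 5 blocks: {C,G} | {E,H} | {A,F} | {D} | {B}.
F and G end up in different blocks, so they are distinguishable. For instance, the string 'a' is accepted from only G.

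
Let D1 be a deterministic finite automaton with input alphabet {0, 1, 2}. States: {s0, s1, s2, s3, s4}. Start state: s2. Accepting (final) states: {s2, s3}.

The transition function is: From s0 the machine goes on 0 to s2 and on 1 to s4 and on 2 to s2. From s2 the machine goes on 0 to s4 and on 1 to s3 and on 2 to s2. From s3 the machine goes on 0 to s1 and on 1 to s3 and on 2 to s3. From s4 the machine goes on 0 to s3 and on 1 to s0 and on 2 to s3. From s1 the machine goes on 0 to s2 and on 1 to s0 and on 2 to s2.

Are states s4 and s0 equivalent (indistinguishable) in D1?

Yes

Initial partition by acceptance: {s2,s3} | {s0,s1,s4}.
The partition is now stable with 2 blocks: {s2,s3} | {s0,s1,s4}.
s4 and s0 lie in the same block of the stable partition, so they are equivalent — no string distinguishes them.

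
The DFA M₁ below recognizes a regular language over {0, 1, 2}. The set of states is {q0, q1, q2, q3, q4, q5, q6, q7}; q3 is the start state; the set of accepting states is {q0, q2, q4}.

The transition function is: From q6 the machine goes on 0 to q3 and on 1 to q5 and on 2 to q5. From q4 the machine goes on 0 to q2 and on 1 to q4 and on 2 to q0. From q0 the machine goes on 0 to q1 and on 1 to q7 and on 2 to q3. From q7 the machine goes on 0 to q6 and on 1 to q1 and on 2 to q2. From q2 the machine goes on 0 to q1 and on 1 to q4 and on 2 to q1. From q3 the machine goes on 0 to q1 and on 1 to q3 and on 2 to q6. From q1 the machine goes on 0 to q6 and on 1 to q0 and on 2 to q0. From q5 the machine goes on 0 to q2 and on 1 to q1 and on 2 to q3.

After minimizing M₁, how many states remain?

8

All states are reachable from the start state.
Start with accepting vs non-accepting: {q0,q2,q4} | {q1,q3,q5,q6,q7}.
Refine {q0,q2,q4} on symbol 0: members go to different blocks, giving {q0,q2} and {q4}.
On input 1, block {q0,q2} splits into {q0} and {q2}.
Split {q1,q3,q5,q6,q7} by δ(·,0) → {q1,q3,q6,q7} and {q5}.
Split {q1,q3,q6,q7} by δ(·,1) → {q3,q7} and {q1} and {q6}.
On input 0, block {q3,q7} splits into {q3} and {q7}.
Stable partition: {q0} | {q3} | {q4} | {q2} | {q5} | {q1} | {q6} | {q7} — 8 equivalence classes.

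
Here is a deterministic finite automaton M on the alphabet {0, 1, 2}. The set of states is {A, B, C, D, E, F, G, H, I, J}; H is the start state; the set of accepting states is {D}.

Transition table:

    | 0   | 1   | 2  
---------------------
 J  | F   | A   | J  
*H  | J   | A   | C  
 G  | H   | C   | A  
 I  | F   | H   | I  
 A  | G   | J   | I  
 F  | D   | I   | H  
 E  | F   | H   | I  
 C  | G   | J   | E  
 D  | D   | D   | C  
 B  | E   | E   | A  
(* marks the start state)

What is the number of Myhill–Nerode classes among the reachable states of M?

7

First remove the unreachable states {B}; 9 states remain.
Start with accepting vs non-accepting: {D} | {A,C,E,F,G,H,I,J}.
Split {A,C,E,F,G,H,I,J} by δ(·,0) → {A,C,E,G,H,I,J} and {F}.
Split {A,C,E,G,H,I,J} by δ(·,0) → {A,C,G,H} and {E,I,J}.
On input 0, block {A,C,G,H} splits into {A,C,G} and {H}.
Refine {A,C,G} on symbol 0: members go to different blocks, giving {A,C} and {G}.
On input 1, block {E,I,J} splits into {E,I} and {J}.
No further refinement is possible. Final partition (7 blocks): {D} | {A,C} | {F} | {E,I} | {H} | {G} | {J}.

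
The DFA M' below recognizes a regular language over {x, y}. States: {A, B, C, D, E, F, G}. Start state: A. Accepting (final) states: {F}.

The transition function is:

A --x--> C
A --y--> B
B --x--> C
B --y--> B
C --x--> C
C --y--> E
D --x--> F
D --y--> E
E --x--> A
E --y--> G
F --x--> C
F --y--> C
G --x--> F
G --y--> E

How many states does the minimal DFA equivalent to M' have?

States {D} cannot be reached from the start state, so discard them.
Start with accepting vs non-accepting: {F} | {A,B,C,E,G}.
On input x, block {A,B,C,E,G} splits into {A,B,C,E} and {G}.
Refine {A,B,C,E} on symbol y: members go to different blocks, giving {A,B,C} and {E}.
Split {A,B,C} by δ(·,y) → {A,B} and {C}.
The partition is now stable with 5 blocks: {F} | {A,B} | {G} | {E} | {C}.

5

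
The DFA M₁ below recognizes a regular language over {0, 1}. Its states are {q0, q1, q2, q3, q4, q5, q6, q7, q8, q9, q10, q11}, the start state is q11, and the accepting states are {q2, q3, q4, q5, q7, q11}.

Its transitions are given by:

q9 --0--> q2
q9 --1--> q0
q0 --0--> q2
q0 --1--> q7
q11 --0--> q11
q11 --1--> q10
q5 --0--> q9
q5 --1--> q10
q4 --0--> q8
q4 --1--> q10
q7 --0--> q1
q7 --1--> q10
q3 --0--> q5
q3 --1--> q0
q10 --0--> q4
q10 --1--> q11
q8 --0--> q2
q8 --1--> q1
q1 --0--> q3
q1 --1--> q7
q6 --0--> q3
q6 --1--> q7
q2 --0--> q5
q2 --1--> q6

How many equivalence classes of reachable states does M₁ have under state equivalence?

All states are reachable from the start state.
P0 = {q2,q3,q4,q5,q7,q11} | {q0,q1,q6,q8,q9,q10}.
On input 0, block {q2,q3,q4,q5,q7,q11} splits into {q2,q3,q11} and {q4,q5,q7}.
On input 0, block {q2,q3,q11} splits into {q2,q3} and {q11}.
On input 0, block {q0,q1,q6,q8,q9,q10} splits into {q0,q1,q6,q8,q9} and {q10}.
Refine {q0,q1,q6,q8,q9} on symbol 1: members go to different blocks, giving {q0,q1,q6} and {q8,q9}.
Refine {q4,q5,q7} on symbol 0: members go to different blocks, giving {q4,q5} and {q7}.
The partition is now stable with 7 blocks: {q2,q3} | {q0,q1,q6} | {q4,q5} | {q11} | {q10} | {q8,q9} | {q7}.

7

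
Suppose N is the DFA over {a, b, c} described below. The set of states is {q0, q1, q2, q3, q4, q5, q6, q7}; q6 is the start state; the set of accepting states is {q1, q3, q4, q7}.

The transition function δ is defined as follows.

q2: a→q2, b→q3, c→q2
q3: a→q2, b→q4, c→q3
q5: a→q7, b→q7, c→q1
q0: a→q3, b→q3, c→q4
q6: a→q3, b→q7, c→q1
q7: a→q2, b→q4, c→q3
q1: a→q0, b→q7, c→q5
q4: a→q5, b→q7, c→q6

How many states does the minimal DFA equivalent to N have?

4

P0 = {q1,q3,q4,q7} | {q0,q2,q5,q6}.
On input c, block {q1,q3,q4,q7} splits into {q1,q4} and {q3,q7}.
On input a, block {q0,q2,q5,q6} splits into {q0,q5,q6} and {q2}.
Stable partition: {q1,q4} | {q0,q5,q6} | {q3,q7} | {q2} — 4 equivalence classes.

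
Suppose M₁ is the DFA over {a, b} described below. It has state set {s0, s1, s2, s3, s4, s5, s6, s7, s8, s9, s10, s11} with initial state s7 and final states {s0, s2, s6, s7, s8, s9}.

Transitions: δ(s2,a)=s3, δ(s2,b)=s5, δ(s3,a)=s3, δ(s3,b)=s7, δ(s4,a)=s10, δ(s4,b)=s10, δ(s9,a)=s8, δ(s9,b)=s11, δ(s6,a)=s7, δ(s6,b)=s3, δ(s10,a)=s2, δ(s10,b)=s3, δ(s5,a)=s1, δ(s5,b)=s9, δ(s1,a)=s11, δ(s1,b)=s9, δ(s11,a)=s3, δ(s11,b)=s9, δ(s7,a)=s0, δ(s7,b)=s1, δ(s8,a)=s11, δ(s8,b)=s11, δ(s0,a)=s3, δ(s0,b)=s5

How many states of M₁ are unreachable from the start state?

4

No path from s7 leads to s2, s4, s6, s10; the other 8 states are all reachable.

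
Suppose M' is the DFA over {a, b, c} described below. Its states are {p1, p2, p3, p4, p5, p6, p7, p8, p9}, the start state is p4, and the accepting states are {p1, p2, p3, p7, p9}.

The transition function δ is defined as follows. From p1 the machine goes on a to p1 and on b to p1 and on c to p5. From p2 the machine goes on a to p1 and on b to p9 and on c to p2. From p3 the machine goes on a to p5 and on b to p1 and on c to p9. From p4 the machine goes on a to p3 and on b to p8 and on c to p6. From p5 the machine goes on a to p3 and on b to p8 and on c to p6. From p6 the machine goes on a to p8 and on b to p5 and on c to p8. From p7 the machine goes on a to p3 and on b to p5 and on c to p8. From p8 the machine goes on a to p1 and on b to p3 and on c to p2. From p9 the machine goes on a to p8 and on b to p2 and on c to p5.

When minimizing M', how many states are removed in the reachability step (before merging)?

1

BFS from p4 reaches {p1, p2, p3, p4, p5, p6, p8, p9}; the 1 state(s) p7 are never visited.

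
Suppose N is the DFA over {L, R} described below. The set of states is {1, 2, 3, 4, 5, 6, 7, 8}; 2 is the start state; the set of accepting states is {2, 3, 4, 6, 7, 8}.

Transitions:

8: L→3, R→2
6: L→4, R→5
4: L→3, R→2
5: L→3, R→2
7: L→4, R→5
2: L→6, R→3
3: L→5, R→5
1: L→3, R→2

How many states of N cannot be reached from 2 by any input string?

BFS from 2 reaches {2, 3, 4, 5, 6}; the 3 state(s) 1, 7, 8 are never visited.

3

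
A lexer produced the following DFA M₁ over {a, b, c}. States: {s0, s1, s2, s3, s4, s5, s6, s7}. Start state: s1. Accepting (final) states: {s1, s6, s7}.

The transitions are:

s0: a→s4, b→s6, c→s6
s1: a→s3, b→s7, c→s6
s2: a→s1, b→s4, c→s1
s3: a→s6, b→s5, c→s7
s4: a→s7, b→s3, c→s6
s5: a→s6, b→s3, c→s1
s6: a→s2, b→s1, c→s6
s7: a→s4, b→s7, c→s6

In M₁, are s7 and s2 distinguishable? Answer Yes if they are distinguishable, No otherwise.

States {s0} cannot be reached from the start state, so discard them.
Initial partition by acceptance: {s1,s6,s7} | {s2,s3,s4,s5}.
Stable partition: {s1,s6,s7} | {s2,s3,s4,s5} — 2 equivalence classes.
s7 and s2 end up in different blocks, so they are distinguishable. For instance, the string 'ε' is accepted from only s7.

Yes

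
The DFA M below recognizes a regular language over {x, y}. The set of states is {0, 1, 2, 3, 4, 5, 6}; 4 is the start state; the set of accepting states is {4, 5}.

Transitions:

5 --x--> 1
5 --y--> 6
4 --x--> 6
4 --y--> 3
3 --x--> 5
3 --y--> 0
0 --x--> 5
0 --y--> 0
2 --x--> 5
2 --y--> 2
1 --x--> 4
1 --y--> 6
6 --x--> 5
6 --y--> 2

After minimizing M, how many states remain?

2

Initial partition by acceptance: {4,5} | {0,1,2,3,6}.
Stable partition: {4,5} | {0,1,2,3,6} — 2 equivalence classes.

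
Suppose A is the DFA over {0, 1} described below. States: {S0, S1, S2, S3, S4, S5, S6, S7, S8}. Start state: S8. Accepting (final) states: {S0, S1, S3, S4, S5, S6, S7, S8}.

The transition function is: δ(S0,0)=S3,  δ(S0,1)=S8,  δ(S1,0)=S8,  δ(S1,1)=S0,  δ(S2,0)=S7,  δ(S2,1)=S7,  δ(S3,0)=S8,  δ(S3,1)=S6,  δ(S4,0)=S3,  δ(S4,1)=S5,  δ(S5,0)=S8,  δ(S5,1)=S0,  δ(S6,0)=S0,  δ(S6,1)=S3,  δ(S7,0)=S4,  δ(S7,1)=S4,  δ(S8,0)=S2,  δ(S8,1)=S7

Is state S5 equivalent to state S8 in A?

No

First remove the unreachable states {S1}; 8 states remain.
Initial partition by acceptance: {S0,S3,S4,S5,S6,S7,S8} | {S2}.
On input 0, block {S0,S3,S4,S5,S6,S7,S8} splits into {S0,S3,S4,S5,S6,S7} and {S8}.
Split {S0,S3,S4,S5,S6,S7} by δ(·,0) → {S0,S4,S6,S7} and {S3,S5}.
Refine {S0,S4,S6,S7} on symbol 0: members go to different blocks, giving {S0,S4} and {S6,S7}.
Split {S0,S4} by δ(·,1) → {S0} and {S4}.
Refine {S3,S5} on symbol 1: members go to different blocks, giving {S3} and {S5}.
Refine {S6,S7} on symbol 0: members go to different blocks, giving {S6} and {S7}.
Stable partition: {S0} | {S2} | {S8} | {S3} | {S6} | {S4} | {S5} | {S7} — 8 equivalence classes.
S5 and S8 end up in different blocks, so they are distinguishable. For instance, the string '0' is accepted from only S5.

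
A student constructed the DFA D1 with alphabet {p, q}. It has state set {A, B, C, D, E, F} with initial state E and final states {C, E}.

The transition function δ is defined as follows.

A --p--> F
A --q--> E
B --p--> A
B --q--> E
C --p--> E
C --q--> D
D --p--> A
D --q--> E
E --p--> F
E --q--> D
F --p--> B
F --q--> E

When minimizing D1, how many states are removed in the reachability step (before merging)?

1

No path from E leads to C; the other 5 states are all reachable.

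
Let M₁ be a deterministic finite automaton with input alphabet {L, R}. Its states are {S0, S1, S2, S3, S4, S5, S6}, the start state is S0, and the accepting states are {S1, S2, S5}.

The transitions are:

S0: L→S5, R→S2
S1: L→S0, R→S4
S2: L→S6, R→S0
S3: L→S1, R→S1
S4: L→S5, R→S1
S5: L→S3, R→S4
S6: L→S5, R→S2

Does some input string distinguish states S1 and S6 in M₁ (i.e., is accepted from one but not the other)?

Yes

Start with accepting vs non-accepting: {S1,S2,S5} | {S0,S3,S4,S6}.
Stable partition: {S1,S2,S5} | {S0,S3,S4,S6} — 2 equivalence classes.
S1 and S6 end up in different blocks, so they are distinguishable. For instance, the string 'ε' is accepted from only S1.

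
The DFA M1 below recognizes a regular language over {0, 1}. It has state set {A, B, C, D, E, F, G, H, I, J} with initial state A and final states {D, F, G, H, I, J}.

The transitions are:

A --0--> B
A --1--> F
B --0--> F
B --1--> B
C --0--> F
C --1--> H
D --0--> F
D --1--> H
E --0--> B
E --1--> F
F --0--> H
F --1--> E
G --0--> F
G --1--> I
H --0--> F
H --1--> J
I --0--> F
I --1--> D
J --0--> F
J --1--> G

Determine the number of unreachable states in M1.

Starting at A and following transitions, the reachable set is {A, B, D, E, F, G, H, I, J}. That leaves C unreachable — 1 in total.

1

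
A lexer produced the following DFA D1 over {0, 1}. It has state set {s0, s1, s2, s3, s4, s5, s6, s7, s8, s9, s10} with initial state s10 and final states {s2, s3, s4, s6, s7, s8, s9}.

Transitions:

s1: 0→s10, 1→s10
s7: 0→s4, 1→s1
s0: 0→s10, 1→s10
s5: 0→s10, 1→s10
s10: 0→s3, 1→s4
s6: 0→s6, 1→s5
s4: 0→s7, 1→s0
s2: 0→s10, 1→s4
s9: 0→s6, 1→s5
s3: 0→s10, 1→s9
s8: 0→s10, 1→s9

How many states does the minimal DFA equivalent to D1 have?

Reachable states from the start: {s0,s1,s3,s4,s5,s6,s7,s9,s10}. Unreachable: {s2,s8} — drop them.
Initial partition by acceptance: {s3,s4,s6,s7,s9} | {s0,s1,s5,s10}.
Refine {s3,s4,s6,s7,s9} on symbol 0: members go to different blocks, giving {s4,s6,s7,s9} and {s3}.
Refine {s0,s1,s5,s10} on symbol 0: members go to different blocks, giving {s0,s1,s5} and {s10}.
No further refinement is possible. Final partition (4 blocks): {s4,s6,s7,s9} | {s0,s1,s5} | {s3} | {s10}.

4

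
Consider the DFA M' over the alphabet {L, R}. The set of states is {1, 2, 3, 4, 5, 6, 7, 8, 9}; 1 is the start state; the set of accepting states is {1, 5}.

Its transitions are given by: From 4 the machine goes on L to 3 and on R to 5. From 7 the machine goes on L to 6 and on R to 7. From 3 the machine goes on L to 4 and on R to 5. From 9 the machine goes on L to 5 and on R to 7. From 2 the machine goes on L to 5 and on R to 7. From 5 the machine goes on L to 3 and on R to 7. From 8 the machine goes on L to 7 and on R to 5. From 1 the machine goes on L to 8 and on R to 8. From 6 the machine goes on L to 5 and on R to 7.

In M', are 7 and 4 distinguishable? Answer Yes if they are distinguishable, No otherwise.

Yes

Reachable states from the start: {1,3,4,5,6,7,8}. Unreachable: {2,9} — drop them.
P0 = {1,5} | {3,4,6,7,8}.
Refine {3,4,6,7,8} on symbol L: members go to different blocks, giving {3,4,7,8} and {6}.
Refine {3,4,7,8} on symbol L: members go to different blocks, giving {3,4,8} and {7}.
Refine {1,5} on symbol R: members go to different blocks, giving {1} and {5}.
Refine {3,4,8} on symbol L: members go to different blocks, giving {3,4} and {8}.
No further refinement is possible. Final partition (6 blocks): {1} | {3,4} | {6} | {7} | {5} | {8}.
7 and 4 end up in different blocks, so they are distinguishable. For instance, the string 'R' is accepted from only 4.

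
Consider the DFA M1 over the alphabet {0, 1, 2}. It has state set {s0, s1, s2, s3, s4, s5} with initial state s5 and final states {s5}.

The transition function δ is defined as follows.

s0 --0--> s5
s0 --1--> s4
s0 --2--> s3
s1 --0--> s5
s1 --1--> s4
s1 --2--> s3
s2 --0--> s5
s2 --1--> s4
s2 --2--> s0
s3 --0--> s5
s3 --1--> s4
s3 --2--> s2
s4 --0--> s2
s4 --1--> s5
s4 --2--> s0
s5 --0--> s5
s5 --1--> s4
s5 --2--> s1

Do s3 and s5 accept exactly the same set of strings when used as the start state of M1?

P0 = {s5} | {s0,s1,s2,s3,s4}.
Split {s0,s1,s2,s3,s4} by δ(·,0) → {s0,s1,s2,s3} and {s4}.
Stable partition: {s5} | {s0,s1,s2,s3} | {s4} — 3 equivalence classes.
s3 and s5 end up in different blocks, so they are distinguishable. For instance, the string 'ε' is accepted from only s5.

No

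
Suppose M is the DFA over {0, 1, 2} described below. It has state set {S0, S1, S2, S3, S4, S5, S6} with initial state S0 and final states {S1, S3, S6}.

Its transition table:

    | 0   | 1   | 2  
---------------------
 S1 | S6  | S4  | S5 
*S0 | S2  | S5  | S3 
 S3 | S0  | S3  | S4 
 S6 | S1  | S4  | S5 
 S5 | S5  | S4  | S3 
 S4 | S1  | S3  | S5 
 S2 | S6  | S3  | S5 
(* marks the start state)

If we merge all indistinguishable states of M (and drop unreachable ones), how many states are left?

5

P0 = {S1,S3,S6} | {S0,S2,S4,S5}.
Refine {S1,S3,S6} on symbol 0: members go to different blocks, giving {S1,S6} and {S3}.
On input 0, block {S0,S2,S4,S5} splits into {S0,S5} and {S2,S4}.
On input 0, block {S0,S5} splits into {S0} and {S5}.
The partition is now stable with 5 blocks: {S1,S6} | {S0} | {S3} | {S2,S4} | {S5}.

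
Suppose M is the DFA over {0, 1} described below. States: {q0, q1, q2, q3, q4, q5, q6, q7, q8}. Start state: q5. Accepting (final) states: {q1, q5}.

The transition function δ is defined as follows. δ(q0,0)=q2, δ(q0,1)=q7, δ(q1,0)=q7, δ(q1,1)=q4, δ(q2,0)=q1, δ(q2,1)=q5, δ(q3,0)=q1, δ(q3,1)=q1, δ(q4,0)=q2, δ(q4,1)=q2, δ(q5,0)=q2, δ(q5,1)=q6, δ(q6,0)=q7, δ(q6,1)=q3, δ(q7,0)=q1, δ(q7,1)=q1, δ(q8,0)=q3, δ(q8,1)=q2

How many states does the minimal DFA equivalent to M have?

3

Reachable states from the start: {q1,q2,q3,q4,q5,q6,q7}. Unreachable: {q0,q8} — drop them.
Initial partition by acceptance: {q1,q5} | {q2,q3,q4,q6,q7}.
Split {q2,q3,q4,q6,q7} by δ(·,0) → {q2,q3,q7} and {q4,q6}.
The partition is now stable with 3 blocks: {q1,q5} | {q2,q3,q7} | {q4,q6}.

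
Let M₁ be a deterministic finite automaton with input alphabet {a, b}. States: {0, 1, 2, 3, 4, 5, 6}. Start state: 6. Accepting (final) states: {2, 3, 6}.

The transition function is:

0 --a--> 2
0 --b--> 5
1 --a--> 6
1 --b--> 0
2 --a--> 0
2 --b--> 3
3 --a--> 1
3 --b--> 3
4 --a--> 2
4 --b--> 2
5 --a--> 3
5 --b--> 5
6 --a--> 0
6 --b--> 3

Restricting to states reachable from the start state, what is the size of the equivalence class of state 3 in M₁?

3

First remove the unreachable states {4}; 6 states remain.
Start with accepting vs non-accepting: {2,3,6} | {0,1,5}.
Stable partition: {2,3,6} | {0,1,5} — 2 equivalence classes.
State 3 belongs to the block {2,3,6}, which has 3 states.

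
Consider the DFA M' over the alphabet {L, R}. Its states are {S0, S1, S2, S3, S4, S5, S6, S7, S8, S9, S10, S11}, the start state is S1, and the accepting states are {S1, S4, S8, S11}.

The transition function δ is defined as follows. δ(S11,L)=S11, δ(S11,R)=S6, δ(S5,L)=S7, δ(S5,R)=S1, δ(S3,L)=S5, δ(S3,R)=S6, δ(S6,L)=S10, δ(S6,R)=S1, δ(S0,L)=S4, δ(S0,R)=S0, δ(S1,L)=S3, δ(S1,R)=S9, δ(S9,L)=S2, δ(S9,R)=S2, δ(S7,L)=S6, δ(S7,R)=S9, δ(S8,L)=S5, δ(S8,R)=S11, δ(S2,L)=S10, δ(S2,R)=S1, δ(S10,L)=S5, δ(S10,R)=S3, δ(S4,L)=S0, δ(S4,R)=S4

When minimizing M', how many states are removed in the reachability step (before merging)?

BFS from S1 reaches {S1, S2, S3, S5, S6, S7, S9, S10}; the 4 state(s) S0, S4, S8, S11 are never visited.

4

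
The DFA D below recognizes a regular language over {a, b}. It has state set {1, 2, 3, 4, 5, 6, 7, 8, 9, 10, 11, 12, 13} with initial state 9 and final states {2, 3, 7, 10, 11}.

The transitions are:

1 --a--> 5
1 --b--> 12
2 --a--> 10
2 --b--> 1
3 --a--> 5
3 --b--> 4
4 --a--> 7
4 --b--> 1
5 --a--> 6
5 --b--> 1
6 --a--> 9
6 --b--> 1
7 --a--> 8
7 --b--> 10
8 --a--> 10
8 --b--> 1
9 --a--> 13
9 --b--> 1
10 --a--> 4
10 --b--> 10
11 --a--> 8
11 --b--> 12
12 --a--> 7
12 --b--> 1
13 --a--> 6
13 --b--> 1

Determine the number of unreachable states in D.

Starting at 9 and following transitions, the reachable set is {1, 4, 5, 6, 7, 8, 9, 10, 12, 13}. That leaves 2, 3, 11 unreachable — 3 in total.

3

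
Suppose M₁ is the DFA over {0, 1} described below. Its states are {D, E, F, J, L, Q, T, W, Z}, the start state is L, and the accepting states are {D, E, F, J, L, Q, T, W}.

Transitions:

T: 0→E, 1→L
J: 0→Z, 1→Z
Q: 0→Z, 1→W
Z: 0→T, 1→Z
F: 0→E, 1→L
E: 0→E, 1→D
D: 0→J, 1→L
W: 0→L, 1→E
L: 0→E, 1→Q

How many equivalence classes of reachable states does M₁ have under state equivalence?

8

Reachable states from the start: {D,E,J,L,Q,T,W,Z}. Unreachable: {F} — drop them.
P0 = {D,E,J,L,Q,T,W} | {Z}.
Refine {D,E,J,L,Q,T,W} on symbol 0: members go to different blocks, giving {D,E,L,T,W} and {J,Q}.
On input 0, block {D,E,L,T,W} splits into {E,L,T,W} and {D}.
Refine {E,L,T,W} on symbol 1: members go to different blocks, giving {T,W} and {E} and {L}.
Split {T,W} by δ(·,0) → {W} and {T}.
Refine {J,Q} on symbol 1: members go to different blocks, giving {Q} and {J}.
No further refinement is possible. Final partition (8 blocks): {W} | {Z} | {Q} | {D} | {E} | {L} | {T} | {J}.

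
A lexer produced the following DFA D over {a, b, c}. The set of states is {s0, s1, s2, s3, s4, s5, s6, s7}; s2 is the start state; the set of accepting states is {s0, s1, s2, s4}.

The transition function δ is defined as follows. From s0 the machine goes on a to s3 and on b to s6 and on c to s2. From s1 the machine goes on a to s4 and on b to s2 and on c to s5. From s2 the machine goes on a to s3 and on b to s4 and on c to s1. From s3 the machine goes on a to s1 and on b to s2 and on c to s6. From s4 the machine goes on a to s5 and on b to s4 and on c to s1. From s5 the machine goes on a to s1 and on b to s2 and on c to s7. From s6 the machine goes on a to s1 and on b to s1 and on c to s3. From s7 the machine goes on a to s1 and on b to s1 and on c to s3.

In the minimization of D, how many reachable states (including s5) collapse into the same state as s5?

2

Reachable states from the start: {s1,s2,s3,s4,s5,s6,s7}. Unreachable: {s0} — drop them.
Initial partition by acceptance: {s1,s2,s4} | {s3,s5,s6,s7}.
On input a, block {s1,s2,s4} splits into {s2,s4} and {s1}.
Split {s3,s5,s6,s7} by δ(·,b) → {s3,s5} and {s6,s7}.
The partition is now stable with 4 blocks: {s2,s4} | {s3,s5} | {s1} | {s6,s7}.
The equivalence class containing s5 is {s3,s5}, of size 2.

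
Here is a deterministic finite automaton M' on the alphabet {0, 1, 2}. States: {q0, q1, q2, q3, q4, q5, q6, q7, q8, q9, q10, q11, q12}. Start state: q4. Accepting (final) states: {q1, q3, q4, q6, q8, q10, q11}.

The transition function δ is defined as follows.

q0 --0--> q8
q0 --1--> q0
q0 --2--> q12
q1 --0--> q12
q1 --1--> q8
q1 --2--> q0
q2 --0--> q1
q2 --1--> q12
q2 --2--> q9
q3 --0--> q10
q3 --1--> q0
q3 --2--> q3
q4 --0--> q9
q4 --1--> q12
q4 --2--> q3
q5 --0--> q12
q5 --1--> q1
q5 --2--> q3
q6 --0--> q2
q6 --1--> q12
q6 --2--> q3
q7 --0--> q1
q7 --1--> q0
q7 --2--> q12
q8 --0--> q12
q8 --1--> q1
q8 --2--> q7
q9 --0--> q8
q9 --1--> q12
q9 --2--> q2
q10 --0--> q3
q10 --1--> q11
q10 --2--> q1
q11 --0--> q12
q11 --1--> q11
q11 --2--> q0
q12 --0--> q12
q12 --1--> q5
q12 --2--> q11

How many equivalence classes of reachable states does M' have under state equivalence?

Reachable states from the start: {q0,q1,q2,q3,q4,q5,q7,q8,q9,q10,q11,q12}. Unreachable: {q6} — drop them.
Start with accepting vs non-accepting: {q1,q3,q4,q8,q10,q11} | {q0,q2,q5,q7,q9,q12}.
Split {q1,q3,q4,q8,q10,q11} by δ(·,0) → {q1,q4,q8,q11} and {q3,q10}.
Split {q1,q4,q8,q11} by δ(·,1) → {q1,q8,q11} and {q4}.
Refine {q0,q2,q5,q7,q9,q12} on symbol 0: members go to different blocks, giving {q0,q2,q7,q9} and {q5,q12}.
Split {q0,q2,q7,q9} by δ(·,1) → {q0,q7} and {q2,q9}.
Split {q3,q10} by δ(·,1) → {q3} and {q10}.
Split {q5,q12} by δ(·,1) → {q5} and {q12}.
No further refinement is possible. Final partition (8 blocks): {q1,q8,q11} | {q0,q7} | {q3} | {q4} | {q5} | {q2,q9} | {q10} | {q12}.

8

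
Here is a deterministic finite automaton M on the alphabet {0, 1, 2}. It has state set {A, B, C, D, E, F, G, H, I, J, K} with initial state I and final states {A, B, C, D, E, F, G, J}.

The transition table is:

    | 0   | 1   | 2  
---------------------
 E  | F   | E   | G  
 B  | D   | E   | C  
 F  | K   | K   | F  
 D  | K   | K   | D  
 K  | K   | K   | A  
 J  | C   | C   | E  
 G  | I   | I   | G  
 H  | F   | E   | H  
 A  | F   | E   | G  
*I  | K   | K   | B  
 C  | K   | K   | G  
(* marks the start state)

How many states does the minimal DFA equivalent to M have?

First remove the unreachable states {H,J}; 9 states remain.
Start with accepting vs non-accepting: {A,B,C,D,E,F,G} | {I,K}.
Split {A,B,C,D,E,F,G} by δ(·,0) → {C,D,F,G} and {A,B,E}.
No further refinement is possible. Final partition (3 blocks): {C,D,F,G} | {I,K} | {A,B,E}.

3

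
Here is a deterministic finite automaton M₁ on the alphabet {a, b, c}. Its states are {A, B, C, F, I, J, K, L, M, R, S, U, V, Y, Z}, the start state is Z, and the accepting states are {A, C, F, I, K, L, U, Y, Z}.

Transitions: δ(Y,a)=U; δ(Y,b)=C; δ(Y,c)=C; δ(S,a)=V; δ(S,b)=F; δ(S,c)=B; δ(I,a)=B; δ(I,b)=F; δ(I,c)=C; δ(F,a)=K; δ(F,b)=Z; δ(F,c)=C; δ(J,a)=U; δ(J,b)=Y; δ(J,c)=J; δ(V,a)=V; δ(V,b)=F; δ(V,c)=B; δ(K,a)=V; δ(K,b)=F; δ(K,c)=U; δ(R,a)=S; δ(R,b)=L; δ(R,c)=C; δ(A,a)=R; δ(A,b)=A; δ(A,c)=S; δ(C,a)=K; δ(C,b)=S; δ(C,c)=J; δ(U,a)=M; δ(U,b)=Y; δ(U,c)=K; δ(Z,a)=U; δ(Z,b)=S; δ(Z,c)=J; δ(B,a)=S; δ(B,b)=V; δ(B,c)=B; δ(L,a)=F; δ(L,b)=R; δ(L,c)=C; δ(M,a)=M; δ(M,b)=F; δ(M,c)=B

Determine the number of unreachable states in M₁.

4

BFS from Z reaches {B, C, F, J, K, M, S, U, V, Y, Z}; the 4 state(s) A, I, L, R are never visited.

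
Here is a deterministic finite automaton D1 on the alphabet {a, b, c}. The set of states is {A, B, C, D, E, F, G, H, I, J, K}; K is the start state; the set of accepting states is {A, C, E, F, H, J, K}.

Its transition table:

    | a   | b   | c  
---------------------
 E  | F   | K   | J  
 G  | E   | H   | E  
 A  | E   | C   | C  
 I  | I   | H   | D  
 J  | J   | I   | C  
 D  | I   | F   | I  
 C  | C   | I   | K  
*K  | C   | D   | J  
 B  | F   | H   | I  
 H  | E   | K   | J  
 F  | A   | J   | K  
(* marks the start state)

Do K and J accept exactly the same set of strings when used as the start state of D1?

Reachable states from the start: {A,C,D,E,F,H,I,J,K}. Unreachable: {B,G} — drop them.
Start with accepting vs non-accepting: {A,C,E,F,H,J,K} | {D,I}.
Split {A,C,E,F,H,J,K} by δ(·,b) → {A,E,F,H} and {C,J,K}.
No further refinement is possible. Final partition (3 blocks): {A,E,F,H} | {D,I} | {C,J,K}.
K and J lie in the same block of the stable partition, so they are equivalent — no string distinguishes them.

Yes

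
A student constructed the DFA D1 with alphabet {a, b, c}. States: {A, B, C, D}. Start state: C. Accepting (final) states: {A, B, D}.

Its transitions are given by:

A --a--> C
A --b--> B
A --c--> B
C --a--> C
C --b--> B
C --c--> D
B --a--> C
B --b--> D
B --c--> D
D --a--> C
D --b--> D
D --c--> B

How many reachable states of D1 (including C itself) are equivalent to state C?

1

States {A} cannot be reached from the start state, so discard them.
Start with accepting vs non-accepting: {B,D} | {C}.
No further refinement is possible. Final partition (2 blocks): {B,D} | {C}.
State C belongs to the block {C}, which has 1 states.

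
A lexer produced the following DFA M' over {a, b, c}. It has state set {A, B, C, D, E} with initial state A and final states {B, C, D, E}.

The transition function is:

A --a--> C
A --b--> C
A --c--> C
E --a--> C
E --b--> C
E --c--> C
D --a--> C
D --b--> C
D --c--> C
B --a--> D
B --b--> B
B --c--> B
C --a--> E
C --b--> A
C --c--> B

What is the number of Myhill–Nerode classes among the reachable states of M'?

4

Every state is reachable, so we keep all 5.
Initial partition by acceptance: {B,C,D,E} | {A}.
Split {B,C,D,E} by δ(·,b) → {B,D,E} and {C}.
On input a, block {B,D,E} splits into {D,E} and {B}.
The partition is now stable with 4 blocks: {D,E} | {A} | {C} | {B}.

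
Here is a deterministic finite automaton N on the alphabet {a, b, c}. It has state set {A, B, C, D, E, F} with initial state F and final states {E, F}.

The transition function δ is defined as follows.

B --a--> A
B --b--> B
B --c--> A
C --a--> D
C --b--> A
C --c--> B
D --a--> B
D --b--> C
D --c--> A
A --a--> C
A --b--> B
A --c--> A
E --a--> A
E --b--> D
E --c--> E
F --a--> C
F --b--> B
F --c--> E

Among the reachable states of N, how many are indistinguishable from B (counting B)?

4

Initial partition by acceptance: {E,F} | {A,B,C,D}.
No further refinement is possible. Final partition (2 blocks): {E,F} | {A,B,C,D}.
State B belongs to the block {A,B,C,D}, which has 4 states.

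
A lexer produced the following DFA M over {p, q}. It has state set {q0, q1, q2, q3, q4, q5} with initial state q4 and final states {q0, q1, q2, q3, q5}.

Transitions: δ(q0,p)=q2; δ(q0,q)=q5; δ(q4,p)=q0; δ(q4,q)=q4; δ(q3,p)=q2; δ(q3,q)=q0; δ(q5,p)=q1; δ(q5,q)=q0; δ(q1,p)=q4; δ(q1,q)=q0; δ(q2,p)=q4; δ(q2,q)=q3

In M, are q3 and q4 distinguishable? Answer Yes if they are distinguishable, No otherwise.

Yes

All states are reachable from the start state.
Initial partition by acceptance: {q0,q1,q2,q3,q5} | {q4}.
Split {q0,q1,q2,q3,q5} by δ(·,p) → {q0,q3,q5} and {q1,q2}.
No further refinement is possible. Final partition (3 blocks): {q0,q3,q5} | {q4} | {q1,q2}.
q3 and q4 end up in different blocks, so they are distinguishable. For instance, the string 'ε' is accepted from only q3.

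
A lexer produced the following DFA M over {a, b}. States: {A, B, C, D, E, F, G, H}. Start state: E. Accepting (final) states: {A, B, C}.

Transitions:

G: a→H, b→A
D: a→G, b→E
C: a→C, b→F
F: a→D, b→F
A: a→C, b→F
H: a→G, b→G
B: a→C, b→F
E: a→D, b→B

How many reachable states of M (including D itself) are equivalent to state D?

2

Every state is reachable, so we keep all 8.
Initial partition by acceptance: {A,B,C} | {D,E,F,G,H}.
On input b, block {D,E,F,G,H} splits into {D,F,H} and {E,G}.
Refine {D,F,H} on symbol a: members go to different blocks, giving {D,H} and {F}.
The partition is now stable with 4 blocks: {A,B,C} | {D,H} | {E,G} | {F}.
The equivalence class containing D is {D,H}, of size 2.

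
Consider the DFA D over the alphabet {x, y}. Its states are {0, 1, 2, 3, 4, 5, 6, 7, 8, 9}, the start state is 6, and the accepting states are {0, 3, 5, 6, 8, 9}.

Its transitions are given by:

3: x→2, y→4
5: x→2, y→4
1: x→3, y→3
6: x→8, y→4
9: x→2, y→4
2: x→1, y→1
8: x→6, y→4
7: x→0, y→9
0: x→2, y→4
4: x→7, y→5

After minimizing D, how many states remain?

Every state is reachable, so we keep all 10.
Initial partition by acceptance: {0,3,5,6,8,9} | {1,2,4,7}.
Refine {0,3,5,6,8,9} on symbol x: members go to different blocks, giving {0,3,5,9} and {6,8}.
Refine {1,2,4,7} on symbol x: members go to different blocks, giving {1,7} and {2,4}.
Refine {2,4} on symbol y: members go to different blocks, giving {2} and {4}.
The partition is now stable with 5 blocks: {0,3,5,9} | {1,7} | {6,8} | {2} | {4}.

5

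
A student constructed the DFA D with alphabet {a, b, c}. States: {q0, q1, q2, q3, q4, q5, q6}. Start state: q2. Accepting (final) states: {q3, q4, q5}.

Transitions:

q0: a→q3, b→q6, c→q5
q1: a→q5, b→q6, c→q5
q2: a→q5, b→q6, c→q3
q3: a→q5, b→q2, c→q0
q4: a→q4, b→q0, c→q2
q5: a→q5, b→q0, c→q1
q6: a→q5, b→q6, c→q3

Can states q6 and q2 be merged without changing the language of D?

Reachable states from the start: {q0,q1,q2,q3,q5,q6}. Unreachable: {q4} — drop them.
P0 = {q3,q5} | {q0,q1,q2,q6}.
No further refinement is possible. Final partition (2 blocks): {q3,q5} | {q0,q1,q2,q6}.
q6 and q2 lie in the same block of the stable partition, so they are equivalent — no string distinguishes them.

Yes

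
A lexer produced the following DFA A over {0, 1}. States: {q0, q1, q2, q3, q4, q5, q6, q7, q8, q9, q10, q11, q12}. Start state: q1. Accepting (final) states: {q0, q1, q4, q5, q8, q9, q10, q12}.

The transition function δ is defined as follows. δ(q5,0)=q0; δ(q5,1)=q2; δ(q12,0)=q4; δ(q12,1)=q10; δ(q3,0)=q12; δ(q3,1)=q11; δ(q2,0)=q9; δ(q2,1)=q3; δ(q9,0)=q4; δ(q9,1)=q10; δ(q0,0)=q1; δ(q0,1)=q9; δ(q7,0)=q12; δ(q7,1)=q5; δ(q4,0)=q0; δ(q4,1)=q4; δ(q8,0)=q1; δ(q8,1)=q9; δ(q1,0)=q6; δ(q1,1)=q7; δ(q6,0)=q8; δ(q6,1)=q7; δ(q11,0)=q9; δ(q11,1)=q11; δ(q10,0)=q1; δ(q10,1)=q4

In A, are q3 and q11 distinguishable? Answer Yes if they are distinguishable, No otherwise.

Initial partition by acceptance: {q0,q1,q4,q5,q8,q9,q10,q12} | {q2,q3,q6,q7,q11}.
Split {q0,q1,q4,q5,q8,q9,q10,q12} by δ(·,0) → {q0,q4,q5,q8,q9,q10,q12} and {q1}.
On input 0, block {q0,q4,q5,q8,q9,q10,q12} splits into {q4,q5,q9,q12} and {q0,q8,q10}.
Refine {q4,q5,q9,q12} on symbol 0: members go to different blocks, giving {q4,q5} and {q9,q12}.
Split {q4,q5} by δ(·,1) → {q4} and {q5}.
Split {q2,q3,q6,q7,q11} by δ(·,0) → {q2,q3,q7,q11} and {q6}.
On input 1, block {q2,q3,q7,q11} splits into {q2,q3,q11} and {q7}.
Split {q0,q8,q10} by δ(·,1) → {q0,q8} and {q10}.
Stable partition: {q4} | {q2,q3,q11} | {q1} | {q0,q8} | {q9,q12} | {q5} | {q6} | {q7} | {q10} — 9 equivalence classes.
q3 and q11 lie in the same block of the stable partition, so they are equivalent — no string distinguishes them.

No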